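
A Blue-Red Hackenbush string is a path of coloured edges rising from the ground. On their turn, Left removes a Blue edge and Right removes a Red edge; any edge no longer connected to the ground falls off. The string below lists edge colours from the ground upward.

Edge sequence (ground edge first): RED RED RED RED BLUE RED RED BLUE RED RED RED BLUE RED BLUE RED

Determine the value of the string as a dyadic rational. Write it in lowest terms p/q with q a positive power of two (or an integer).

Recurse on prefixes of the 15-edge string RED RED RED RED BLUE RED RED BLUE RED RED RED BLUE RED BLUE RED:
edge 1 of 15 (RED): { — | 0 } => -1
edge 2 of 15 (RED): { — | -1 0 } => -2
edge 3 of 15 (RED): { — | -2 -1 0 } => -3
edge 4 of 15 (RED): { — | -3 -2 -1 0 } => -4
edge 5 of 15 (BLUE): { -4 | -3 -2 -1 0 } => -7/2
edge 6 of 15 (RED): { -4 | -7/2 -3 -2 -1 0 } => -15/4
edge 7 of 15 (RED): { -4 | -15/4 -7/2 -3 -2 -1 0 } => -31/8
edge 8 of 15 (BLUE): { -4 -31/8 | -15/4 -7/2 -3 -2 -1 0 } => -61/16
edge 9 of 15 (RED): { -4 -31/8 | -61/16 -15/4 -7/2 -3 -2 -1 0 } => -123/32
edge 10 of 15 (RED): { -4 -31/8 | -123/32 -61/16 -15/4 -7/2 -3 -2 -1 0 } => -247/64
edge 11 of 15 (RED): { -4 -31/8 | -247/64 -123/32 -61/16 -15/4 -7/2 -3 -2 -1 0 } => -495/128
edge 12 of 15 (BLUE): { -4 -31/8 -495/128 | -247/64 -123/32 -61/16 -15/4 -7/2 -3 -2 -1 0 } => -989/256
edge 13 of 15 (RED): { -4 -31/8 -495/128 | -989/256 -247/64 -123/32 -61/16 -15/4 -7/2 -3 -2 -1 0 } => -1979/512
edge 14 of 15 (BLUE): { -4 -31/8 -495/128 -1979/512 | -989/256 -247/64 -123/32 -61/16 -15/4 -7/2 -3 -2 -1 0 } => -3957/1024
edge 15 of 15 (RED): { -4 -31/8 -495/128 -1979/512 | -3957/1024 -989/256 -247/64 -123/32 -61/16 -15/4 -7/2 -3 -2 -1 0 } => -7915/2048

-7915/2048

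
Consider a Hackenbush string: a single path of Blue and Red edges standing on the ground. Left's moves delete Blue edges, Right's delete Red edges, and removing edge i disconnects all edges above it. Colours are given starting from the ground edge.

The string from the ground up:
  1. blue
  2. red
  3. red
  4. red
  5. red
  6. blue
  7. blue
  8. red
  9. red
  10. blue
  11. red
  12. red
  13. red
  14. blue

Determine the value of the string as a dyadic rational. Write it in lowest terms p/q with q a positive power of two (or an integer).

Prefix values for blue red red red red blue blue red red blue red red red blue via {L|R} + simplicity:
val(b) = { 0 | ∅ } — 1
val(br) = { 0 | 1 } — 1/2
val(brr) = { 0 | 1/2 1 } — 1/4
val(brrr) = { 0 | 1/4 1/2 1 } — 1/8
val(brrrr) = { 0 | 1/8 1/4 1/2 1 } — 1/16
val(brrrrb) = { 0 1/16 | 1/8 1/4 1/2 1 } — 3/32
val(brrrrbb) = { 0 1/16 3/32 | 1/8 1/4 1/2 1 } — 7/64
val(brrrrbbr) = { 0 1/16 3/32 | 7/64 1/8 1/4 1/2 1 } — 13/128
val(brrrrbbrr) = { 0 1/16 3/32 | 13/128 7/64 1/8 1/4 1/2 1 } — 25/256
val(brrrrbbrrb) = { 0 1/16 3/32 25/256 | 13/128 7/64 1/8 1/4 1/2 1 } — 51/512
val(brrrrbbrrbr) = { 0 1/16 3/32 25/256 | 51/512 13/128 7/64 1/8 1/4 1/2 1 } — 101/1024
val(brrrrbbrrbrr) = { 0 1/16 3/32 25/256 | 101/1024 51/512 13/128 7/64 1/8 1/4 1/2 1 } — 201/2048
val(brrrrbbrrbrrr) = { 0 1/16 3/32 25/256 | 201/2048 101/1024 51/512 13/128 7/64 1/8 1/4 1/2 1 } — 401/4096
val(brrrrbbrrbrrrb) = { 0 1/16 3/32 25/256 401/4096 | 201/2048 101/1024 51/512 13/128 7/64 1/8 1/4 1/2 1 } — 803/8192

803/8192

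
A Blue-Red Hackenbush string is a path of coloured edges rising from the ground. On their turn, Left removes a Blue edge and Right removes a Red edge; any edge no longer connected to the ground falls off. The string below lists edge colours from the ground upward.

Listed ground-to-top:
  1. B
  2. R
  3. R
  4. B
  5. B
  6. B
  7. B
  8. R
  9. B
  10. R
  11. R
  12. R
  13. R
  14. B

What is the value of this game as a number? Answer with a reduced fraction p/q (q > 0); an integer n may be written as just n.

3907/8192

G(B) = { 0 | ∅ } — 1
G(BR) = { 0 | 1 } — 1/2
G(BRR) = { 0 | 1/2, 1 } — 1/4
G(BRRB) = { 0, 1/4 | 1/2, 1 } — 3/8
G(BRRBB) = { 0, 1/4, 3/8 | 1/2, 1 } — 7/16
G(BRRBBB) = { 0, 1/4, 3/8, 7/16 | 1/2, 1 } — 15/32
G(BRRBBBB) = { 0, 1/4, 3/8, 7/16, 15/32 | 1/2, 1 } — 31/64
G(BRRBBBBR) = { 0, 1/4, 3/8, 7/16, 15/32 | 31/64, 1/2, 1 } — 61/128
G(BRRBBBBRB) = { 0, 1/4, 3/8, 7/16, 15/32, 61/128 | 31/64, 1/2, 1 } — 123/256
G(BRRBBBBRBR) = { 0, 1/4, 3/8, 7/16, 15/32, 61/128 | 123/256, 31/64, 1/2, 1 } — 245/512
G(BRRBBBBRBRR) = { 0, 1/4, 3/8, 7/16, 15/32, 61/128 | 245/512, 123/256, 31/64, 1/2, 1 } — 489/1024
G(BRRBBBBRBRRR) = { 0, 1/4, 3/8, 7/16, 15/32, 61/128 | 489/1024, 245/512, 123/256, 31/64, 1/2, 1 } — 977/2048
G(BRRBBBBRBRRRR) = { 0, 1/4, 3/8, 7/16, 15/32, 61/128 | 977/2048, 489/1024, 245/512, 123/256, 31/64, 1/2, 1 } — 1953/4096
G(BRRBBBBRBRRRRB) = { 0, 1/4, 3/8, 7/16, 15/32, 61/128, 1953/4096 | 977/2048, 489/1024, 245/512, 123/256, 31/64, 1/2, 1 } — 3907/8192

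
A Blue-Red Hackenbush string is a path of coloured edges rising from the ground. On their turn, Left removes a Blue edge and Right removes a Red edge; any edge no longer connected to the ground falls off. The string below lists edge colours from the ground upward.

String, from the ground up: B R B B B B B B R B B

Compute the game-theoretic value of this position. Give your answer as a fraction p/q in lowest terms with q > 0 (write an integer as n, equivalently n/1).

1015/1024

Recurse on prefixes of the 11-edge string B R B B B B B B R B B:
edge 1 of 11 (B): { 0 | (no moves) } ⇒ 1
edge 2 of 11 (R): { 0 | 1 } ⇒ 1/2
edge 3 of 11 (B): { 0 1/2 | 1 } ⇒ 3/4
edge 4 of 11 (B): { 0 1/2 3/4 | 1 } ⇒ 7/8
edge 5 of 11 (B): { 0 1/2 3/4 7/8 | 1 } ⇒ 15/16
edge 6 of 11 (B): { 0 1/2 3/4 7/8 15/16 | 1 } ⇒ 31/32
edge 7 of 11 (B): { 0 1/2 3/4 7/8 15/16 31/32 | 1 } ⇒ 63/64
edge 8 of 11 (B): { 0 1/2 3/4 7/8 15/16 31/32 63/64 | 1 } ⇒ 127/128
edge 9 of 11 (R): { 0 1/2 3/4 7/8 15/16 31/32 63/64 | 127/128 1 } ⇒ 253/256
edge 10 of 11 (B): { 0 1/2 3/4 7/8 15/16 31/32 63/64 253/256 | 127/128 1 } ⇒ 507/512
edge 11 of 11 (B): { 0 1/2 3/4 7/8 15/16 31/32 63/64 253/256 507/512 | 127/128 1 } ⇒ 1015/1024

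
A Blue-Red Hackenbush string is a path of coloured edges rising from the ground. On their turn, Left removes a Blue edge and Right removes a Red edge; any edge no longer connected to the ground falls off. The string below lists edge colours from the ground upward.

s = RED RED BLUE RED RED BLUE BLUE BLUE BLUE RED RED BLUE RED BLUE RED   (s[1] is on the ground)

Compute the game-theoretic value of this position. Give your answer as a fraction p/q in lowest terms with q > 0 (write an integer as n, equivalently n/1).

-14443/8192

G(R) = { · | 0 } ⇒ -1
G(RR) = { · | -1; 0 } ⇒ -2
G(RRB) = { -2 | -1; 0 } ⇒ -3/2
G(RRBR) = { -2 | -3/2; -1; 0 } ⇒ -7/4
G(RRBRR) = { -2 | -7/4; -3/2; -1; 0 } ⇒ -15/8
G(RRBRRB) = { -2; -15/8 | -7/4; -3/2; -1; 0 } ⇒ -29/16
G(RRBRRBB) = { -2; -15/8; -29/16 | -7/4; -3/2; -1; 0 } ⇒ -57/32
G(RRBRRBBB) = { -2; -15/8; -29/16; -57/32 | -7/4; -3/2; -1; 0 } ⇒ -113/64
G(RRBRRBBBB) = { -2; -15/8; -29/16; -57/32; -113/64 | -7/4; -3/2; -1; 0 } ⇒ -225/128
G(RRBRRBBBBR) = { -2; -15/8; -29/16; -57/32; -113/64 | -225/128; -7/4; -3/2; -1; 0 } ⇒ -451/256
G(RRBRRBBBBRR) = { -2; -15/8; -29/16; -57/32; -113/64 | -451/256; -225/128; -7/4; -3/2; -1; 0 } ⇒ -903/512
G(RRBRRBBBBRRB) = { -2; -15/8; -29/16; -57/32; -113/64; -903/512 | -451/256; -225/128; -7/4; -3/2; -1; 0 } ⇒ -1805/1024
G(RRBRRBBBBRRBR) = { -2; -15/8; -29/16; -57/32; -113/64; -903/512 | -1805/1024; -451/256; -225/128; -7/4; -3/2; -1; 0 } ⇒ -3611/2048
G(RRBRRBBBBRRBRB) = { -2; -15/8; -29/16; -57/32; -113/64; -903/512; -3611/2048 | -1805/1024; -451/256; -225/128; -7/4; -3/2; -1; 0 } ⇒ -7221/4096
G(RRBRRBBBBRRBRBR) = { -2; -15/8; -29/16; -57/32; -113/64; -903/512; -3611/2048 | -7221/4096; -1805/1024; -451/256; -225/128; -7/4; -3/2; -1; 0 } ⇒ -14443/8192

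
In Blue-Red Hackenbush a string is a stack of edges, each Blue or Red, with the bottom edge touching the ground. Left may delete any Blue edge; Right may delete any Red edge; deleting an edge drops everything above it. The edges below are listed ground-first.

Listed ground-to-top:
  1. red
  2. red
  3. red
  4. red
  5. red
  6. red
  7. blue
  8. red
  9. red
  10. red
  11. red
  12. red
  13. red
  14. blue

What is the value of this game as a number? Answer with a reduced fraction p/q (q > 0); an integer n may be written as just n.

Prefix values for red red red red red red blue red red red red red red blue via {L|R} + simplicity:
edge 1 of 14 (red): {  | 0 } — -1
edge 2 of 14 (red): {  | -1; 0 } — -2
edge 3 of 14 (red): {  | -2; -1; 0 } — -3
edge 4 of 14 (red): {  | -3; -2; -1; 0 } — -4
edge 5 of 14 (red): {  | -4; -3; -2; -1; 0 } — -5
edge 6 of 14 (red): {  | -5; -4; -3; -2; -1; 0 } — -6
edge 7 of 14 (blue): { -6 | -5; -4; -3; -2; -1; 0 } — -11/2
edge 8 of 14 (red): { -6 | -11/2; -5; -4; -3; -2; -1; 0 } — -23/4
edge 9 of 14 (red): { -6 | -23/4; -11/2; -5; -4; -3; -2; -1; 0 } — -47/8
edge 10 of 14 (red): { -6 | -47/8; -23/4; -11/2; -5; -4; -3; -2; -1; 0 } — -95/16
edge 11 of 14 (red): { -6 | -95/16; -47/8; -23/4; -11/2; -5; -4; -3; -2; -1; 0 } — -191/32
edge 12 of 14 (red): { -6 | -191/32; -95/16; -47/8; -23/4; -11/2; -5; -4; -3; -2; -1; 0 } — -383/64
edge 13 of 14 (red): { -6 | -383/64; -191/32; -95/16; -47/8; -23/4; -11/2; -5; -4; -3; -2; -1; 0 } — -767/128
edge 14 of 14 (blue): { -6; -767/128 | -383/64; -191/32; -95/16; -47/8; -23/4; -11/2; -5; -4; -3; -2; -1; 0 } — -1533/256

-1533/256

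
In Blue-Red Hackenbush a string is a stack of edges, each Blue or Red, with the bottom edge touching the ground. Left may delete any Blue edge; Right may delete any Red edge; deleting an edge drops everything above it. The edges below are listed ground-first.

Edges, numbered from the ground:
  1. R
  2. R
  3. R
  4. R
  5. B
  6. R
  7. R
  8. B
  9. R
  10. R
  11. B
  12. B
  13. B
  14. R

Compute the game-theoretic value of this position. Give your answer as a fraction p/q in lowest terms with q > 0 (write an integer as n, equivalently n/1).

Recurse on prefixes of the 14-edge string R R R R B R R B R R B B B R:
edge 1 of 14 (R): { ∅ | 0 } -> -1
edge 2 of 14 (R): { ∅ | -1, 0 } -> -2
edge 3 of 14 (R): { ∅ | -2, -1, 0 } -> -3
edge 4 of 14 (R): { ∅ | -3, -2, -1, 0 } -> -4
edge 5 of 14 (B): { -4 | -3, -2, -1, 0 } -> -7/2
edge 6 of 14 (R): { -4 | -7/2, -3, -2, -1, 0 } -> -15/4
edge 7 of 14 (R): { -4 | -15/4, -7/2, -3, -2, -1, 0 } -> -31/8
edge 8 of 14 (B): { -4, -31/8 | -15/4, -7/2, -3, -2, -1, 0 } -> -61/16
edge 9 of 14 (R): { -4, -31/8 | -61/16, -15/4, -7/2, -3, -2, -1, 0 } -> -123/32
edge 10 of 14 (R): { -4, -31/8 | -123/32, -61/16, -15/4, -7/2, -3, -2, -1, 0 } -> -247/64
edge 11 of 14 (B): { -4, -31/8, -247/64 | -123/32, -61/16, -15/4, -7/2, -3, -2, -1, 0 } -> -493/128
edge 12 of 14 (B): { -4, -31/8, -247/64, -493/128 | -123/32, -61/16, -15/4, -7/2, -3, -2, -1, 0 } -> -985/256
edge 13 of 14 (B): { -4, -31/8, -247/64, -493/128, -985/256 | -123/32, -61/16, -15/4, -7/2, -3, -2, -1, 0 } -> -1969/512
edge 14 of 14 (R): { -4, -31/8, -247/64, -493/128, -985/256 | -1969/512, -123/32, -61/16, -15/4, -7/2, -3, -2, -1, 0 } -> -3939/1024

-3939/1024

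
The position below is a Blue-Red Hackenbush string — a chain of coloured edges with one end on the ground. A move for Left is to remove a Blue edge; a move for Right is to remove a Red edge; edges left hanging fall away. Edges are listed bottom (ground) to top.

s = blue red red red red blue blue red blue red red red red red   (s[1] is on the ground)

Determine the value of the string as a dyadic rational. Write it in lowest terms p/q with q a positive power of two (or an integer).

833/8192

Recurse on prefixes of the 14-edge string blue red red red red blue blue red blue red red red red red:
b: Left { 0 }, Right {  } => simplest 1
br: Left { 0 }, Right { 1 } => simplest 1/2
brr: Left { 0 }, Right { 1/2, 1 } => simplest 1/4
brrr: Left { 0 }, Right { 1/4, 1/2, 1 } => simplest 1/8
brrrr: Left { 0 }, Right { 1/8, 1/4, 1/2, 1 } => simplest 1/16
brrrrb: Left { 0, 1/16 }, Right { 1/8, 1/4, 1/2, 1 } => simplest 3/32
brrrrbb: Left { 0, 1/16, 3/32 }, Right { 1/8, 1/4, 1/2, 1 } => simplest 7/64
brrrrbbr: Left { 0, 1/16, 3/32 }, Right { 7/64, 1/8, 1/4, 1/2, 1 } => simplest 13/128
brrrrbbrb: Left { 0, 1/16, 3/32, 13/128 }, Right { 7/64, 1/8, 1/4, 1/2, 1 } => simplest 27/256
brrrrbbrbr: Left { 0, 1/16, 3/32, 13/128 }, Right { 27/256, 7/64, 1/8, 1/4, 1/2, 1 } => simplest 53/512
brrrrbbrbrr: Left { 0, 1/16, 3/32, 13/128 }, Right { 53/512, 27/256, 7/64, 1/8, 1/4, 1/2, 1 } => simplest 105/1024
brrrrbbrbrrr: Left { 0, 1/16, 3/32, 13/128 }, Right { 105/1024, 53/512, 27/256, 7/64, 1/8, 1/4, 1/2, 1 } => simplest 209/2048
brrrrbbrbrrrr: Left { 0, 1/16, 3/32, 13/128 }, Right { 209/2048, 105/1024, 53/512, 27/256, 7/64, 1/8, 1/4, 1/2, 1 } => simplest 417/4096
brrrrbbrbrrrrr: Left { 0, 1/16, 3/32, 13/128 }, Right { 417/4096, 209/2048, 105/1024, 53/512, 27/256, 7/64, 1/8, 1/4, 1/2, 1 } => simplest 833/8192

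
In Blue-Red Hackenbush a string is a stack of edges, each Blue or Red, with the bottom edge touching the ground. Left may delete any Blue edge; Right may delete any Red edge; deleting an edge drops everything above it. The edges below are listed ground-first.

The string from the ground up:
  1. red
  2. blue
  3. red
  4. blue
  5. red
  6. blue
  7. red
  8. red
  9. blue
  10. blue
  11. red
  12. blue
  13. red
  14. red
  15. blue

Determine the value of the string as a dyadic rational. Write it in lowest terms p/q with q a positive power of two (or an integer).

Recurse on prefixes of the 15-edge string red blue red blue red blue red red blue blue red blue red red blue:
r: Left { — }, Right { 0 } so simplest -1
rb: Left { -1 }, Right { 0 } so simplest -1/2
rbr: Left { -1 }, Right { -1/2; 0 } so simplest -3/4
rbrb: Left { -1; -3/4 }, Right { -1/2; 0 } so simplest -5/8
rbrbr: Left { -1; -3/4 }, Right { -5/8; -1/2; 0 } so simplest -11/16
rbrbrb: Left { -1; -3/4; -11/16 }, Right { -5/8; -1/2; 0 } so simplest -21/32
rbrbrbr: Left { -1; -3/4; -11/16 }, Right { -21/32; -5/8; -1/2; 0 } so simplest -43/64
rbrbrbrr: Left { -1; -3/4; -11/16 }, Right { -43/64; -21/32; -5/8; -1/2; 0 } so simplest -87/128
rbrbrbrrb: Left { -1; -3/4; -11/16; -87/128 }, Right { -43/64; -21/32; -5/8; -1/2; 0 } so simplest -173/256
rbrbrbrrbb: Left { -1; -3/4; -11/16; -87/128; -173/256 }, Right { -43/64; -21/32; -5/8; -1/2; 0 } so simplest -345/512
rbrbrbrrbbr: Left { -1; -3/4; -11/16; -87/128; -173/256 }, Right { -345/512; -43/64; -21/32; -5/8; -1/2; 0 } so simplest -691/1024
rbrbrbrrbbrb: Left { -1; -3/4; -11/16; -87/128; -173/256; -691/1024 }, Right { -345/512; -43/64; -21/32; -5/8; -1/2; 0 } so simplest -1381/2048
rbrbrbrrbbrbr: Left { -1; -3/4; -11/16; -87/128; -173/256; -691/1024 }, Right { -1381/2048; -345/512; -43/64; -21/32; -5/8; -1/2; 0 } so simplest -2763/4096
rbrbrbrrbbrbrr: Left { -1; -3/4; -11/16; -87/128; -173/256; -691/1024 }, Right { -2763/4096; -1381/2048; -345/512; -43/64; -21/32; -5/8; -1/2; 0 } so simplest -5527/8192
rbrbrbrrbbrbrrb: Left { -1; -3/4; -11/16; -87/128; -173/256; -691/1024; -5527/8192 }, Right { -2763/4096; -1381/2048; -345/512; -43/64; -21/32; -5/8; -1/2; 0 } so simplest -11053/16384

-11053/16384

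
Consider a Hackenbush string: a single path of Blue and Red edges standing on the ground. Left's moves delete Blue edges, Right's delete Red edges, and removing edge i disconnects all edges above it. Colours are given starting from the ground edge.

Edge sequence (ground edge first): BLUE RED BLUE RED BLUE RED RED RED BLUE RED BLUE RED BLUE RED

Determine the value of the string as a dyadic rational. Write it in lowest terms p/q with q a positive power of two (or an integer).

5205/8192

Recurse on prefixes of the 14-edge string BLUE RED BLUE RED BLUE RED RED RED BLUE RED BLUE RED BLUE RED:
step 1: add BLUE to get B; options L={ 0 } R={ none } → 1
step 2: add RED to get BR; options L={ 0 } R={ 1 } → 1/2
step 3: add BLUE to get BRB; options L={ 0,1/2 } R={ 1 } → 3/4
step 4: add RED to get BRBR; options L={ 0,1/2 } R={ 3/4,1 } → 5/8
step 5: add BLUE to get BRBRB; options L={ 0,1/2,5/8 } R={ 3/4,1 } → 11/16
step 6: add RED to get BRBRBR; options L={ 0,1/2,5/8 } R={ 11/16,3/4,1 } → 21/32
step 7: add RED to get BRBRBRR; options L={ 0,1/2,5/8 } R={ 21/32,11/16,3/4,1 } → 41/64
step 8: add RED to get BRBRBRRR; options L={ 0,1/2,5/8 } R={ 41/64,21/32,11/16,3/4,1 } → 81/128
step 9: add BLUE to get BRBRBRRRB; options L={ 0,1/2,5/8,81/128 } R={ 41/64,21/32,11/16,3/4,1 } → 163/256
step 10: add RED to get BRBRBRRRBR; options L={ 0,1/2,5/8,81/128 } R={ 163/256,41/64,21/32,11/16,3/4,1 } → 325/512
step 11: add BLUE to get BRBRBRRRBRB; options L={ 0,1/2,5/8,81/128,325/512 } R={ 163/256,41/64,21/32,11/16,3/4,1 } → 651/1024
step 12: add RED to get BRBRBRRRBRBR; options L={ 0,1/2,5/8,81/128,325/512 } R={ 651/1024,163/256,41/64,21/32,11/16,3/4,1 } → 1301/2048
step 13: add BLUE to get BRBRBRRRBRBRB; options L={ 0,1/2,5/8,81/128,325/512,1301/2048 } R={ 651/1024,163/256,41/64,21/32,11/16,3/4,1 } → 2603/4096
step 14: add RED to get BRBRBRRRBRBRBR; options L={ 0,1/2,5/8,81/128,325/512,1301/2048 } R={ 2603/4096,651/1024,163/256,41/64,21/32,11/16,3/4,1 } → 5205/8192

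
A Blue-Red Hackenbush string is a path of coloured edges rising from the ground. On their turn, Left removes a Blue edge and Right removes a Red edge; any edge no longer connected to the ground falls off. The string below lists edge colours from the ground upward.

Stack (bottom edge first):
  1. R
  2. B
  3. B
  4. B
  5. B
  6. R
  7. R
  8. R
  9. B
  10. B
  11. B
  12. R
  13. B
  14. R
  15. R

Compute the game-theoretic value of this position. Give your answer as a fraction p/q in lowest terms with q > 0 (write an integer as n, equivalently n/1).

-1815/16384

g_1 [R]  L=[(no moves)]  R=[0]  — -1
g_2 [RB]  L=[-1]  R=[0]  — -1/2
g_3 [RBB]  L=[-1,-1/2]  R=[0]  — -1/4
g_4 [RBBB]  L=[-1,-1/2,-1/4]  R=[0]  — -1/8
g_5 [RBBBB]  L=[-1,-1/2,-1/4,-1/8]  R=[0]  — -1/16
g_6 [RBBBBR]  L=[-1,-1/2,-1/4,-1/8]  R=[-1/16,0]  — -3/32
g_7 [RBBBBRR]  L=[-1,-1/2,-1/4,-1/8]  R=[-3/32,-1/16,0]  — -7/64
g_8 [RBBBBRRR]  L=[-1,-1/2,-1/4,-1/8]  R=[-7/64,-3/32,-1/16,0]  — -15/128
g_9 [RBBBBRRRB]  L=[-1,-1/2,-1/4,-1/8,-15/128]  R=[-7/64,-3/32,-1/16,0]  — -29/256
g_10 [RBBBBRRRBB]  L=[-1,-1/2,-1/4,-1/8,-15/128,-29/256]  R=[-7/64,-3/32,-1/16,0]  — -57/512
g_11 [RBBBBRRRBBB]  L=[-1,-1/2,-1/4,-1/8,-15/128,-29/256,-57/512]  R=[-7/64,-3/32,-1/16,0]  — -113/1024
g_12 [RBBBBRRRBBBR]  L=[-1,-1/2,-1/4,-1/8,-15/128,-29/256,-57/512]  R=[-113/1024,-7/64,-3/32,-1/16,0]  — -227/2048
g_13 [RBBBBRRRBBBRB]  L=[-1,-1/2,-1/4,-1/8,-15/128,-29/256,-57/512,-227/2048]  R=[-113/1024,-7/64,-3/32,-1/16,0]  — -453/4096
g_14 [RBBBBRRRBBBRBR]  L=[-1,-1/2,-1/4,-1/8,-15/128,-29/256,-57/512,-227/2048]  R=[-453/4096,-113/1024,-7/64,-3/32,-1/16,0]  — -907/8192
g_15 [RBBBBRRRBBBRBRR]  L=[-1,-1/2,-1/4,-1/8,-15/128,-29/256,-57/512,-227/2048]  R=[-907/8192,-453/4096,-113/1024,-7/64,-3/32,-1/16,0]  — -1815/16384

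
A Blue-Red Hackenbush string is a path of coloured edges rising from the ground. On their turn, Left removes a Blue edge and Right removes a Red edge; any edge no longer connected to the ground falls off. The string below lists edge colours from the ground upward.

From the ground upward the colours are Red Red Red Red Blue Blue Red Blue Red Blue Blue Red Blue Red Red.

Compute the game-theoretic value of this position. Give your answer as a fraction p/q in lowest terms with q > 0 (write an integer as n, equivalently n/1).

Prefix values for Red Red Red Red Blue Blue Red Blue Red Blue Blue Red Blue Red Red via {L|R} + simplicity:
R: Left { (no moves) }, Right { 0 } -> simplest -1
RR: Left { (no moves) }, Right { -1,0 } -> simplest -2
RRR: Left { (no moves) }, Right { -2,-1,0 } -> simplest -3
RRRR: Left { (no moves) }, Right { -3,-2,-1,0 } -> simplest -4
RRRRB: Left { -4 }, Right { -3,-2,-1,0 } -> simplest -7/2
RRRRBB: Left { -4,-7/2 }, Right { -3,-2,-1,0 } -> simplest -13/4
RRRRBBR: Left { -4,-7/2 }, Right { -13/4,-3,-2,-1,0 } -> simplest -27/8
RRRRBBRB: Left { -4,-7/2,-27/8 }, Right { -13/4,-3,-2,-1,0 } -> simplest -53/16
RRRRBBRBR: Left { -4,-7/2,-27/8 }, Right { -53/16,-13/4,-3,-2,-1,0 } -> simplest -107/32
RRRRBBRBRB: Left { -4,-7/2,-27/8,-107/32 }, Right { -53/16,-13/4,-3,-2,-1,0 } -> simplest -213/64
RRRRBBRBRBB: Left { -4,-7/2,-27/8,-107/32,-213/64 }, Right { -53/16,-13/4,-3,-2,-1,0 } -> simplest -425/128
RRRRBBRBRBBR: Left { -4,-7/2,-27/8,-107/32,-213/64 }, Right { -425/128,-53/16,-13/4,-3,-2,-1,0 } -> simplest -851/256
RRRRBBRBRBBRB: Left { -4,-7/2,-27/8,-107/32,-213/64,-851/256 }, Right { -425/128,-53/16,-13/4,-3,-2,-1,0 } -> simplest -1701/512
RRRRBBRBRBBRBR: Left { -4,-7/2,-27/8,-107/32,-213/64,-851/256 }, Right { -1701/512,-425/128,-53/16,-13/4,-3,-2,-1,0 } -> simplest -3403/1024
RRRRBBRBRBBRBRR: Left { -4,-7/2,-27/8,-107/32,-213/64,-851/256 }, Right { -3403/1024,-1701/512,-425/128,-53/16,-13/4,-3,-2,-1,0 } -> simplest -6807/2048

-6807/2048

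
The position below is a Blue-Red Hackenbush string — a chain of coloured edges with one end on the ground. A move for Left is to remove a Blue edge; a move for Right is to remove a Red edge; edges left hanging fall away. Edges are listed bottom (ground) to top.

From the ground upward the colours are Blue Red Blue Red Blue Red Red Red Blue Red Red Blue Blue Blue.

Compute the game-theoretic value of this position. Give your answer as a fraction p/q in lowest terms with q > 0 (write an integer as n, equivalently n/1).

5199/8192

Prefix values for Blue Red Blue Red Blue Red Red Red Blue Red Red Blue Blue Blue via {L|R} + simplicity:
v_1 [B]  L=[0]  R=[—]  => 1
v_2 [BR]  L=[0]  R=[1]  => 1/2
v_3 [BRB]  L=[0,1/2]  R=[1]  => 3/4
v_4 [BRBR]  L=[0,1/2]  R=[3/4,1]  => 5/8
v_5 [BRBRB]  L=[0,1/2,5/8]  R=[3/4,1]  => 11/16
v_6 [BRBRBR]  L=[0,1/2,5/8]  R=[11/16,3/4,1]  => 21/32
v_7 [BRBRBRR]  L=[0,1/2,5/8]  R=[21/32,11/16,3/4,1]  => 41/64
v_8 [BRBRBRRR]  L=[0,1/2,5/8]  R=[41/64,21/32,11/16,3/4,1]  => 81/128
v_9 [BRBRBRRRB]  L=[0,1/2,5/8,81/128]  R=[41/64,21/32,11/16,3/4,1]  => 163/256
v_10 [BRBRBRRRBR]  L=[0,1/2,5/8,81/128]  R=[163/256,41/64,21/32,11/16,3/4,1]  => 325/512
v_11 [BRBRBRRRBRR]  L=[0,1/2,5/8,81/128]  R=[325/512,163/256,41/64,21/32,11/16,3/4,1]  => 649/1024
v_12 [BRBRBRRRBRRB]  L=[0,1/2,5/8,81/128,649/1024]  R=[325/512,163/256,41/64,21/32,11/16,3/4,1]  => 1299/2048
v_13 [BRBRBRRRBRRBB]  L=[0,1/2,5/8,81/128,649/1024,1299/2048]  R=[325/512,163/256,41/64,21/32,11/16,3/4,1]  => 2599/4096
v_14 [BRBRBRRRBRRBBB]  L=[0,1/2,5/8,81/128,649/1024,1299/2048,2599/4096]  R=[325/512,163/256,41/64,21/32,11/16,3/4,1]  => 5199/8192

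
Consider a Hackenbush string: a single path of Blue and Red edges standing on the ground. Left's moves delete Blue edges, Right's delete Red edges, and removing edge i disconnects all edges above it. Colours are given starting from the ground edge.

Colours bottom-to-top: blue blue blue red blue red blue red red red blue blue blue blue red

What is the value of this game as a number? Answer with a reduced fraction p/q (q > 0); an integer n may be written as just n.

10813/4096

g_1 [b]  L=[0]  R=[none]  => 1
g_2 [bb]  L=[0 1]  R=[none]  => 2
g_3 [bbb]  L=[0 1 2]  R=[none]  => 3
g_4 [bbbr]  L=[0 1 2]  R=[3]  => 5/2
g_5 [bbbrb]  L=[0 1 2 5/2]  R=[3]  => 11/4
g_6 [bbbrbr]  L=[0 1 2 5/2]  R=[11/4 3]  => 21/8
g_7 [bbbrbrb]  L=[0 1 2 5/2 21/8]  R=[11/4 3]  => 43/16
g_8 [bbbrbrbr]  L=[0 1 2 5/2 21/8]  R=[43/16 11/4 3]  => 85/32
g_9 [bbbrbrbrr]  L=[0 1 2 5/2 21/8]  R=[85/32 43/16 11/4 3]  => 169/64
g_10 [bbbrbrbrrr]  L=[0 1 2 5/2 21/8]  R=[169/64 85/32 43/16 11/4 3]  => 337/128
g_11 [bbbrbrbrrrb]  L=[0 1 2 5/2 21/8 337/128]  R=[169/64 85/32 43/16 11/4 3]  => 675/256
g_12 [bbbrbrbrrrbb]  L=[0 1 2 5/2 21/8 337/128 675/256]  R=[169/64 85/32 43/16 11/4 3]  => 1351/512
g_13 [bbbrbrbrrrbbb]  L=[0 1 2 5/2 21/8 337/128 675/256 1351/512]  R=[169/64 85/32 43/16 11/4 3]  => 2703/1024
g_14 [bbbrbrbrrrbbbb]  L=[0 1 2 5/2 21/8 337/128 675/256 1351/512 2703/1024]  R=[169/64 85/32 43/16 11/4 3]  => 5407/2048
g_15 [bbbrbrbrrrbbbbr]  L=[0 1 2 5/2 21/8 337/128 675/256 1351/512 2703/1024]  R=[5407/2048 169/64 85/32 43/16 11/4 3]  => 10813/4096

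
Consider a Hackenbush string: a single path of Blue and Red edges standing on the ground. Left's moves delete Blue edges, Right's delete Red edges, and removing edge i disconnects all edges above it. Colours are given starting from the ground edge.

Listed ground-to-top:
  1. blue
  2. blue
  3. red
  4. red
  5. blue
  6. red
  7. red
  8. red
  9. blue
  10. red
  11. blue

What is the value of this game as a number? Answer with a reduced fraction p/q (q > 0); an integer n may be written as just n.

651/512

edge 1 of 11 (blue): { 0 | none } gives 1
edge 2 of 11 (blue): { 0,1 | none } gives 2
edge 3 of 11 (red): { 0,1 | 2 } gives 3/2
edge 4 of 11 (red): { 0,1 | 3/2,2 } gives 5/4
edge 5 of 11 (blue): { 0,1,5/4 | 3/2,2 } gives 11/8
edge 6 of 11 (red): { 0,1,5/4 | 11/8,3/2,2 } gives 21/16
edge 7 of 11 (red): { 0,1,5/4 | 21/16,11/8,3/2,2 } gives 41/32
edge 8 of 11 (red): { 0,1,5/4 | 41/32,21/16,11/8,3/2,2 } gives 81/64
edge 9 of 11 (blue): { 0,1,5/4,81/64 | 41/32,21/16,11/8,3/2,2 } gives 163/128
edge 10 of 11 (red): { 0,1,5/4,81/64 | 163/128,41/32,21/16,11/8,3/2,2 } gives 325/256
edge 11 of 11 (blue): { 0,1,5/4,81/64,325/256 | 163/128,41/32,21/16,11/8,3/2,2 } gives 651/512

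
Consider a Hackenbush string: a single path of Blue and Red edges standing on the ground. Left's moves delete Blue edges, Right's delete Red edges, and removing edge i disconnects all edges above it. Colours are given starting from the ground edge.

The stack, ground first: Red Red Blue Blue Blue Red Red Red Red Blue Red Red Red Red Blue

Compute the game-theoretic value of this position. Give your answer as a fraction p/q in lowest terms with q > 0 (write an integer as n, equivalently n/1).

Recurse on prefixes of the 15-edge string Red Red Blue Blue Blue Red Red Red Red Blue Red Red Red Red Blue:
G_1 [R]  L=[·]  R=[0]  = -1
G_2 [RR]  L=[·]  R=[-1,0]  = -2
G_3 [RRB]  L=[-2]  R=[-1,0]  = -3/2
G_4 [RRBB]  L=[-2,-3/2]  R=[-1,0]  = -5/4
G_5 [RRBBB]  L=[-2,-3/2,-5/4]  R=[-1,0]  = -9/8
G_6 [RRBBBR]  L=[-2,-3/2,-5/4]  R=[-9/8,-1,0]  = -19/16
G_7 [RRBBBRR]  L=[-2,-3/2,-5/4]  R=[-19/16,-9/8,-1,0]  = -39/32
G_8 [RRBBBRRR]  L=[-2,-3/2,-5/4]  R=[-39/32,-19/16,-9/8,-1,0]  = -79/64
G_9 [RRBBBRRRR]  L=[-2,-3/2,-5/4]  R=[-79/64,-39/32,-19/16,-9/8,-1,0]  = -159/128
G_10 [RRBBBRRRRB]  L=[-2,-3/2,-5/4,-159/128]  R=[-79/64,-39/32,-19/16,-9/8,-1,0]  = -317/256
G_11 [RRBBBRRRRBR]  L=[-2,-3/2,-5/4,-159/128]  R=[-317/256,-79/64,-39/32,-19/16,-9/8,-1,0]  = -635/512
G_12 [RRBBBRRRRBRR]  L=[-2,-3/2,-5/4,-159/128]  R=[-635/512,-317/256,-79/64,-39/32,-19/16,-9/8,-1,0]  = -1271/1024
G_13 [RRBBBRRRRBRRR]  L=[-2,-3/2,-5/4,-159/128]  R=[-1271/1024,-635/512,-317/256,-79/64,-39/32,-19/16,-9/8,-1,0]  = -2543/2048
G_14 [RRBBBRRRRBRRRR]  L=[-2,-3/2,-5/4,-159/128]  R=[-2543/2048,-1271/1024,-635/512,-317/256,-79/64,-39/32,-19/16,-9/8,-1,0]  = -5087/4096
G_15 [RRBBBRRRRBRRRRB]  L=[-2,-3/2,-5/4,-159/128,-5087/4096]  R=[-2543/2048,-1271/1024,-635/512,-317/256,-79/64,-39/32,-19/16,-9/8,-1,0]  = -10173/8192

-10173/8192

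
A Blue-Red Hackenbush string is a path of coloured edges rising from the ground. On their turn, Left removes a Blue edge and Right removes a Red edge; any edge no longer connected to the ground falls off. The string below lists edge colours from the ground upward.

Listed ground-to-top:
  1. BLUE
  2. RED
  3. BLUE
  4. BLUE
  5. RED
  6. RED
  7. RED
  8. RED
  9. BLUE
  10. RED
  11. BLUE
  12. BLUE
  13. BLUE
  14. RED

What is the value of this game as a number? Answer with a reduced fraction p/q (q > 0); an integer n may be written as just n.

B: Left { 0 }, Right { (no moves) } gives simplest 1
BR: Left { 0 }, Right { 1 } gives simplest 1/2
BRB: Left { 0, 1/2 }, Right { 1 } gives simplest 3/4
BRBB: Left { 0, 1/2, 3/4 }, Right { 1 } gives simplest 7/8
BRBBR: Left { 0, 1/2, 3/4 }, Right { 7/8, 1 } gives simplest 13/16
BRBBRR: Left { 0, 1/2, 3/4 }, Right { 13/16, 7/8, 1 } gives simplest 25/32
BRBBRRR: Left { 0, 1/2, 3/4 }, Right { 25/32, 13/16, 7/8, 1 } gives simplest 49/64
BRBBRRRR: Left { 0, 1/2, 3/4 }, Right { 49/64, 25/32, 13/16, 7/8, 1 } gives simplest 97/128
BRBBRRRRB: Left { 0, 1/2, 3/4, 97/128 }, Right { 49/64, 25/32, 13/16, 7/8, 1 } gives simplest 195/256
BRBBRRRRBR: Left { 0, 1/2, 3/4, 97/128 }, Right { 195/256, 49/64, 25/32, 13/16, 7/8, 1 } gives simplest 389/512
BRBBRRRRBRB: Left { 0, 1/2, 3/4, 97/128, 389/512 }, Right { 195/256, 49/64, 25/32, 13/16, 7/8, 1 } gives simplest 779/1024
BRBBRRRRBRBB: Left { 0, 1/2, 3/4, 97/128, 389/512, 779/1024 }, Right { 195/256, 49/64, 25/32, 13/16, 7/8, 1 } gives simplest 1559/2048
BRBBRRRRBRBBB: Left { 0, 1/2, 3/4, 97/128, 389/512, 779/1024, 1559/2048 }, Right { 195/256, 49/64, 25/32, 13/16, 7/8, 1 } gives simplest 3119/4096
BRBBRRRRBRBBBR: Left { 0, 1/2, 3/4, 97/128, 389/512, 779/1024, 1559/2048 }, Right { 3119/4096, 195/256, 49/64, 25/32, 13/16, 7/8, 1 } gives simplest 6237/8192

6237/8192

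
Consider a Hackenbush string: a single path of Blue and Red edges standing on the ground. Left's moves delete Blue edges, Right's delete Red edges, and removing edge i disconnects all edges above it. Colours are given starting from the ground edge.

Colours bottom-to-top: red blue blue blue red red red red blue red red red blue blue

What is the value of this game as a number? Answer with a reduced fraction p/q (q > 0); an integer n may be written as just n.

step 1: add red to get r; options L={  } R={ 0 } gives -1
step 2: add blue to get rb; options L={ -1 } R={ 0 } gives -1/2
step 3: add blue to get rbb; options L={ -1,-1/2 } R={ 0 } gives -1/4
step 4: add blue to get rbbb; options L={ -1,-1/2,-1/4 } R={ 0 } gives -1/8
step 5: add red to get rbbbr; options L={ -1,-1/2,-1/4 } R={ -1/8,0 } gives -3/16
step 6: add red to get rbbbrr; options L={ -1,-1/2,-1/4 } R={ -3/16,-1/8,0 } gives -7/32
step 7: add red to get rbbbrrr; options L={ -1,-1/2,-1/4 } R={ -7/32,-3/16,-1/8,0 } gives -15/64
step 8: add red to get rbbbrrrr; options L={ -1,-1/2,-1/4 } R={ -15/64,-7/32,-3/16,-1/8,0 } gives -31/128
step 9: add blue to get rbbbrrrrb; options L={ -1,-1/2,-1/4,-31/128 } R={ -15/64,-7/32,-3/16,-1/8,0 } gives -61/256
step 10: add red to get rbbbrrrrbr; options L={ -1,-1/2,-1/4,-31/128 } R={ -61/256,-15/64,-7/32,-3/16,-1/8,0 } gives -123/512
step 11: add red to get rbbbrrrrbrr; options L={ -1,-1/2,-1/4,-31/128 } R={ -123/512,-61/256,-15/64,-7/32,-3/16,-1/8,0 } gives -247/1024
step 12: add red to get rbbbrrrrbrrr; options L={ -1,-1/2,-1/4,-31/128 } R={ -247/1024,-123/512,-61/256,-15/64,-7/32,-3/16,-1/8,0 } gives -495/2048
step 13: add blue to get rbbbrrrrbrrrb; options L={ -1,-1/2,-1/4,-31/128,-495/2048 } R={ -247/1024,-123/512,-61/256,-15/64,-7/32,-3/16,-1/8,0 } gives -989/4096
step 14: add blue to get rbbbrrrrbrrrbb; options L={ -1,-1/2,-1/4,-31/128,-495/2048,-989/4096 } R={ -247/1024,-123/512,-61/256,-15/64,-7/32,-3/16,-1/8,0 } gives -1977/8192

-1977/8192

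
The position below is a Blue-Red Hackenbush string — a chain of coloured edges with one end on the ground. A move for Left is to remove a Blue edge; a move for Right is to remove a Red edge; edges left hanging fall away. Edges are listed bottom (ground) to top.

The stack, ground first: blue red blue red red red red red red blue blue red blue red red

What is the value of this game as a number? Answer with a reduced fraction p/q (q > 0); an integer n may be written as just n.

1 of 15 · b · max L 0 · min R +∞ -> 1
2 of 15 · br · max L 0 · min R 1 -> 1/2
3 of 15 · brb · max L 1/2 · min R 1 -> 3/4
4 of 15 · brbr · max L 1/2 · min R 3/4 -> 5/8
5 of 15 · brbrr · max L 1/2 · min R 5/8 -> 9/16
6 of 15 · brbrrr · max L 1/2 · min R 9/16 -> 17/32
7 of 15 · brbrrrr · max L 1/2 · min R 17/32 -> 33/64
8 of 15 · brbrrrrr · max L 1/2 · min R 33/64 -> 65/128
9 of 15 · brbrrrrrr · max L 1/2 · min R 65/128 -> 129/256
10 of 15 · brbrrrrrrb · max L 129/256 · min R 65/128 -> 259/512
11 of 15 · brbrrrrrrbb · max L 259/512 · min R 65/128 -> 519/1024
12 of 15 · brbrrrrrrbbr · max L 259/512 · min R 519/1024 -> 1037/2048
13 of 15 · brbrrrrrrbbrb · max L 1037/2048 · min R 519/1024 -> 2075/4096
14 of 15 · brbrrrrrrbbrbr · max L 1037/2048 · min R 2075/4096 -> 4149/8192
15 of 15 · brbrrrrrrbbrbrr · max L 1037/2048 · min R 4149/8192 -> 8297/16384

8297/16384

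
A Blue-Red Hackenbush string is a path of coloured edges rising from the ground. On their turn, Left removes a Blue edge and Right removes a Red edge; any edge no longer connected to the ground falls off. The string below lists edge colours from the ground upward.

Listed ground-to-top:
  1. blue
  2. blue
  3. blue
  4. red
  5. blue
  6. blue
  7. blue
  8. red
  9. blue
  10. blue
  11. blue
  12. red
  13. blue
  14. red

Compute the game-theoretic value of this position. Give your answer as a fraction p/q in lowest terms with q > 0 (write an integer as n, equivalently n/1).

6005/2048

1 of 14 · b · max L 0 · min R +∞ ⇒ 1
2 of 14 · bb · max L 1 · min R +∞ ⇒ 2
3 of 14 · bbb · max L 2 · min R +∞ ⇒ 3
4 of 14 · bbbr · max L 2 · min R 3 ⇒ 5/2
5 of 14 · bbbrb · max L 5/2 · min R 3 ⇒ 11/4
6 of 14 · bbbrbb · max L 11/4 · min R 3 ⇒ 23/8
7 of 14 · bbbrbbb · max L 23/8 · min R 3 ⇒ 47/16
8 of 14 · bbbrbbbr · max L 23/8 · min R 47/16 ⇒ 93/32
9 of 14 · bbbrbbbrb · max L 93/32 · min R 47/16 ⇒ 187/64
10 of 14 · bbbrbbbrbb · max L 187/64 · min R 47/16 ⇒ 375/128
11 of 14 · bbbrbbbrbbb · max L 375/128 · min R 47/16 ⇒ 751/256
12 of 14 · bbbrbbbrbbbr · max L 375/128 · min R 751/256 ⇒ 1501/512
13 of 14 · bbbrbbbrbbbrb · max L 1501/512 · min R 751/256 ⇒ 3003/1024
14 of 14 · bbbrbbbrbbbrbr · max L 1501/512 · min R 3003/1024 ⇒ 6005/2048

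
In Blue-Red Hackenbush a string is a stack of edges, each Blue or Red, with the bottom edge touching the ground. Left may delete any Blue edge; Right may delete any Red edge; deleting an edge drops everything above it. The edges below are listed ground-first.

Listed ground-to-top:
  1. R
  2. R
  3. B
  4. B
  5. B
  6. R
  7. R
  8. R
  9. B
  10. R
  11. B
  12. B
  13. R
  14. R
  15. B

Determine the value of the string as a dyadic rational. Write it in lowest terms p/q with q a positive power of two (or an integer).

Prefix values for R R B B B R R R B R B B R R B via {L|R} + simplicity:
edge 1 of 15 (R): { — | 0 } ⇒ -1
edge 2 of 15 (R): { — | -1,0 } ⇒ -2
edge 3 of 15 (B): { -2 | -1,0 } ⇒ -3/2
edge 4 of 15 (B): { -2,-3/2 | -1,0 } ⇒ -5/4
edge 5 of 15 (B): { -2,-3/2,-5/4 | -1,0 } ⇒ -9/8
edge 6 of 15 (R): { -2,-3/2,-5/4 | -9/8,-1,0 } ⇒ -19/16
edge 7 of 15 (R): { -2,-3/2,-5/4 | -19/16,-9/8,-1,0 } ⇒ -39/32
edge 8 of 15 (R): { -2,-3/2,-5/4 | -39/32,-19/16,-9/8,-1,0 } ⇒ -79/64
edge 9 of 15 (B): { -2,-3/2,-5/4,-79/64 | -39/32,-19/16,-9/8,-1,0 } ⇒ -157/128
edge 10 of 15 (R): { -2,-3/2,-5/4,-79/64 | -157/128,-39/32,-19/16,-9/8,-1,0 } ⇒ -315/256
edge 11 of 15 (B): { -2,-3/2,-5/4,-79/64,-315/256 | -157/128,-39/32,-19/16,-9/8,-1,0 } ⇒ -629/512
edge 12 of 15 (B): { -2,-3/2,-5/4,-79/64,-315/256,-629/512 | -157/128,-39/32,-19/16,-9/8,-1,0 } ⇒ -1257/1024
edge 13 of 15 (R): { -2,-3/2,-5/4,-79/64,-315/256,-629/512 | -1257/1024,-157/128,-39/32,-19/16,-9/8,-1,0 } ⇒ -2515/2048
edge 14 of 15 (R): { -2,-3/2,-5/4,-79/64,-315/256,-629/512 | -2515/2048,-1257/1024,-157/128,-39/32,-19/16,-9/8,-1,0 } ⇒ -5031/4096
edge 15 of 15 (B): { -2,-3/2,-5/4,-79/64,-315/256,-629/512,-5031/4096 | -2515/2048,-1257/1024,-157/128,-39/32,-19/16,-9/8,-1,0 } ⇒ -10061/8192

-10061/8192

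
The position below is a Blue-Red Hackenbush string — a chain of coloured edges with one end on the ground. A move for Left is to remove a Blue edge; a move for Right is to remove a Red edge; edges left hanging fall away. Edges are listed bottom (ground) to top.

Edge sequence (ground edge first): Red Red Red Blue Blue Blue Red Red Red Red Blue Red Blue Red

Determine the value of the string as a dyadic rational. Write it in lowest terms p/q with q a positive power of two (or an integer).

Recurse on prefixes of the 14-edge string Red Red Red Blue Blue Blue Red Red Red Red Blue Red Blue Red:
G(R) = { ∅ | 0 } => -1
G(RR) = { ∅ | -1,0 } => -2
G(RRR) = { ∅ | -2,-1,0 } => -3
G(RRRB) = { -3 | -2,-1,0 } => -5/2
G(RRRBB) = { -3,-5/2 | -2,-1,0 } => -9/4
G(RRRBBB) = { -3,-5/2,-9/4 | -2,-1,0 } => -17/8
G(RRRBBBR) = { -3,-5/2,-9/4 | -17/8,-2,-1,0 } => -35/16
G(RRRBBBRR) = { -3,-5/2,-9/4 | -35/16,-17/8,-2,-1,0 } => -71/32
G(RRRBBBRRR) = { -3,-5/2,-9/4 | -71/32,-35/16,-17/8,-2,-1,0 } => -143/64
G(RRRBBBRRRR) = { -3,-5/2,-9/4 | -143/64,-71/32,-35/16,-17/8,-2,-1,0 } => -287/128
G(RRRBBBRRRRB) = { -3,-5/2,-9/4,-287/128 | -143/64,-71/32,-35/16,-17/8,-2,-1,0 } => -573/256
G(RRRBBBRRRRBR) = { -3,-5/2,-9/4,-287/128 | -573/256,-143/64,-71/32,-35/16,-17/8,-2,-1,0 } => -1147/512
G(RRRBBBRRRRBRB) = { -3,-5/2,-9/4,-287/128,-1147/512 | -573/256,-143/64,-71/32,-35/16,-17/8,-2,-1,0 } => -2293/1024
G(RRRBBBRRRRBRBR) = { -3,-5/2,-9/4,-287/128,-1147/512 | -2293/1024,-573/256,-143/64,-71/32,-35/16,-17/8,-2,-1,0 } => -4587/2048

-4587/2048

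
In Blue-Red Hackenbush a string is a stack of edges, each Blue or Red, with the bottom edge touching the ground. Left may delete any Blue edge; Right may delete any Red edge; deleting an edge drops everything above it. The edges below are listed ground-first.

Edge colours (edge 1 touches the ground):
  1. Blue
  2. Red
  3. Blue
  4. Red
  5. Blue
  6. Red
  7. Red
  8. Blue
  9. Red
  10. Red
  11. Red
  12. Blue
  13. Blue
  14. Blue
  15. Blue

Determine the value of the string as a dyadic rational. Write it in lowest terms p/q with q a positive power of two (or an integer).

10527/16384

val_1 [B]  L=[0]  R=[∅]  ⇒ 1
val_2 [BR]  L=[0]  R=[1]  ⇒ 1/2
val_3 [BRB]  L=[0,1/2]  R=[1]  ⇒ 3/4
val_4 [BRBR]  L=[0,1/2]  R=[3/4,1]  ⇒ 5/8
val_5 [BRBRB]  L=[0,1/2,5/8]  R=[3/4,1]  ⇒ 11/16
val_6 [BRBRBR]  L=[0,1/2,5/8]  R=[11/16,3/4,1]  ⇒ 21/32
val_7 [BRBRBRR]  L=[0,1/2,5/8]  R=[21/32,11/16,3/4,1]  ⇒ 41/64
val_8 [BRBRBRRB]  L=[0,1/2,5/8,41/64]  R=[21/32,11/16,3/4,1]  ⇒ 83/128
val_9 [BRBRBRRBR]  L=[0,1/2,5/8,41/64]  R=[83/128,21/32,11/16,3/4,1]  ⇒ 165/256
val_10 [BRBRBRRBRR]  L=[0,1/2,5/8,41/64]  R=[165/256,83/128,21/32,11/16,3/4,1]  ⇒ 329/512
val_11 [BRBRBRRBRRR]  L=[0,1/2,5/8,41/64]  R=[329/512,165/256,83/128,21/32,11/16,3/4,1]  ⇒ 657/1024
val_12 [BRBRBRRBRRRB]  L=[0,1/2,5/8,41/64,657/1024]  R=[329/512,165/256,83/128,21/32,11/16,3/4,1]  ⇒ 1315/2048
val_13 [BRBRBRRBRRRBB]  L=[0,1/2,5/8,41/64,657/1024,1315/2048]  R=[329/512,165/256,83/128,21/32,11/16,3/4,1]  ⇒ 2631/4096
val_14 [BRBRBRRBRRRBBB]  L=[0,1/2,5/8,41/64,657/1024,1315/2048,2631/4096]  R=[329/512,165/256,83/128,21/32,11/16,3/4,1]  ⇒ 5263/8192
val_15 [BRBRBRRBRRRBBBB]  L=[0,1/2,5/8,41/64,657/1024,1315/2048,2631/4096,5263/8192]  R=[329/512,165/256,83/128,21/32,11/16,3/4,1]  ⇒ 10527/16384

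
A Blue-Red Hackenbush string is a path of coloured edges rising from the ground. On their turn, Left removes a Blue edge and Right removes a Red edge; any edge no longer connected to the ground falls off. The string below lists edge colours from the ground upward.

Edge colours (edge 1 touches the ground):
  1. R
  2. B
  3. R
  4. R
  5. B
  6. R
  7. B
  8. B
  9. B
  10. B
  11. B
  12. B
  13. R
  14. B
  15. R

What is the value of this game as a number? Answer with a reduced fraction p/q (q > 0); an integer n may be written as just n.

-13323/16384

step 1: add R to get R; options L={ · } R={ 0 } -> -1
step 2: add B to get RB; options L={ -1 } R={ 0 } -> -1/2
step 3: add R to get RBR; options L={ -1 } R={ -1/2, 0 } -> -3/4
step 4: add R to get RBRR; options L={ -1 } R={ -3/4, -1/2, 0 } -> -7/8
step 5: add B to get RBRRB; options L={ -1, -7/8 } R={ -3/4, -1/2, 0 } -> -13/16
step 6: add R to get RBRRBR; options L={ -1, -7/8 } R={ -13/16, -3/4, -1/2, 0 } -> -27/32
step 7: add B to get RBRRBRB; options L={ -1, -7/8, -27/32 } R={ -13/16, -3/4, -1/2, 0 } -> -53/64
step 8: add B to get RBRRBRBB; options L={ -1, -7/8, -27/32, -53/64 } R={ -13/16, -3/4, -1/2, 0 } -> -105/128
step 9: add B to get RBRRBRBBB; options L={ -1, -7/8, -27/32, -53/64, -105/128 } R={ -13/16, -3/4, -1/2, 0 } -> -209/256
step 10: add B to get RBRRBRBBBB; options L={ -1, -7/8, -27/32, -53/64, -105/128, -209/256 } R={ -13/16, -3/4, -1/2, 0 } -> -417/512
step 11: add B to get RBRRBRBBBBB; options L={ -1, -7/8, -27/32, -53/64, -105/128, -209/256, -417/512 } R={ -13/16, -3/4, -1/2, 0 } -> -833/1024
step 12: add B to get RBRRBRBBBBBB; options L={ -1, -7/8, -27/32, -53/64, -105/128, -209/256, -417/512, -833/1024 } R={ -13/16, -3/4, -1/2, 0 } -> -1665/2048
step 13: add R to get RBRRBRBBBBBBR; options L={ -1, -7/8, -27/32, -53/64, -105/128, -209/256, -417/512, -833/1024 } R={ -1665/2048, -13/16, -3/4, -1/2, 0 } -> -3331/4096
step 14: add B to get RBRRBRBBBBBBRB; options L={ -1, -7/8, -27/32, -53/64, -105/128, -209/256, -417/512, -833/1024, -3331/4096 } R={ -1665/2048, -13/16, -3/4, -1/2, 0 } -> -6661/8192
step 15: add R to get RBRRBRBBBBBBRBR; options L={ -1, -7/8, -27/32, -53/64, -105/128, -209/256, -417/512, -833/1024, -3331/4096 } R={ -6661/8192, -1665/2048, -13/16, -3/4, -1/2, 0 } -> -13323/16384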